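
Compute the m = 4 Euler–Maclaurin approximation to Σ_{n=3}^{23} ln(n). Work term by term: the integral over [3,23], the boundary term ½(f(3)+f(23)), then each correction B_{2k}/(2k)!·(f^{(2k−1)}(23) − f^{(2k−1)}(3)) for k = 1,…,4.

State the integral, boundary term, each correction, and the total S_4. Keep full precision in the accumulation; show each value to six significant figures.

Integral: ∫_3^23 ln(x) dx = 48.8205.
Endpoint term: (f(3) + f(23))/2 = (1.09861 + 3.13549)/2 = 2.11705.
Integral + boundary = 50.9376.
Correction k=1: B_{2}/2! · (f^{(1)}(23) − f^{(1)}(3)) = 1/12 · (0.0434783 − 0.333333) = -0.0241546.
Running total after k=1: 50.9134.
Correction k=2: B_{4}/4! · (f^{(3)}(23) − f^{(3)}(3)) = −1/720 · (0.000164379 − 0.0740741) = 0.000102652.
Running total after k=2: 50.9135.
Correction k=3: B_{6}/6! · (f^{(5)}(23) − f^{(5)}(3)) = 1/30240 · (3.72883e-06 − 0.0987654) = -3.26593e-06.
Running total after k=3: 50.9135.
Correction k=4: B_{8}/8! · (f^{(7)}(23) − f^{(7)}(3)) = −1/1209600 · (2.11465e-07 − 0.329218) = 2.72171e-07.

S_4 ≈ 50.9135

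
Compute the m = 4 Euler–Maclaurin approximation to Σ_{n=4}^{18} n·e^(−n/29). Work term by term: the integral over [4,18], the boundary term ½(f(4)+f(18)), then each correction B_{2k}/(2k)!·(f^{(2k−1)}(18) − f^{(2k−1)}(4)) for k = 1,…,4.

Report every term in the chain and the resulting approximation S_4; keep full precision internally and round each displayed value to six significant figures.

∫_4^18 x·e^(−x/29) dx evaluates to 100.986.
Boundary: ½(f(4) + f(18)) = ½(3.48464 + 9.67632) = 6.58048.
Integral + boundary = 107.567.
Correction k=1: B_{2}/2! · (f^{(1)}(18) − f^{(1)}(4)) = 1/12 · (0.203907 − 0.750999) = -0.0455910.
After k=1: 107.521.
Correction k=2: B_{4}/4! · (f^{(3)}(18) − f^{(3)}(4)) = −1/720 · (0.00152087 − 0.00296470) = 2.00532e-06.
After k=2: 107.521.
Correction k=3: B_{6}/6! · (f^{(5)}(18) − f^{(5)}(4)) = 1/30240 · (3.32852e-06 − 5.98862e-06) = -8.79660e-11.
After k=3: 107.521.
Correction k=4: B_{8}/8! · (f^{(7)}(18) − f^{(7)}(4)) = −1/1209600 · (5.76532e-09 − 1.00500e-08) = 3.54219e-15.

S_4 ≈ 107.521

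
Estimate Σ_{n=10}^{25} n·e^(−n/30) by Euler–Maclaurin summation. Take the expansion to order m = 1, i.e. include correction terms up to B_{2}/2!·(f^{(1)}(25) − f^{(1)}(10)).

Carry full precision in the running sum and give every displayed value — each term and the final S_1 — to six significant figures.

The integral term ∫_10^25 x·e^(−x/30) dx = 142.751.
Endpoint term: (f(10) + f(25))/2 = (7.16531 + 10.8650)/2 = 9.01513.
So far: 151.766.
k=1: B_{2}/(2)! × [f^{(1)}(25) − f^{(1)}(10)] = 1/12 × (0.0724330 − 0.477688) = -0.0337712.

S_1 ≈ 151.732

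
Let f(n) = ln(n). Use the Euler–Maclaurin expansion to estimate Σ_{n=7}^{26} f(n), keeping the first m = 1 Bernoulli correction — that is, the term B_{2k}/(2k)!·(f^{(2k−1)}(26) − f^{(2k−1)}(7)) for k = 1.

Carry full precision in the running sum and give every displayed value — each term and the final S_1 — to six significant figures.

S_1 ≈ 54.6824

Integral: ∫_7^26 ln(x) dx = 52.0891.
Boundary: ½(f(7) + f(26)) = ½(1.94591 + 3.25810) = 2.60200.
Running total after boundary: 54.6911.
k=1: B_{2}/(2)! × [f^{(1)}(26) − f^{(1)}(7)] = 1/12 × (0.0384615 − 0.142857) = -0.00869963.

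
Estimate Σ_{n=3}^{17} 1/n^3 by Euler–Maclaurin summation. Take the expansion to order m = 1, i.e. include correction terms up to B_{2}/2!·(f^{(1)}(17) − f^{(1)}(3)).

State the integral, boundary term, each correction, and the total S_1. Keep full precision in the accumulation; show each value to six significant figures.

The integral term ∫_3^17 1/x^3 dx = 0.0538255.
Boundary: ½(f(3) + f(17)) = ½(0.0370370 + 0.000203542) = 0.0186203.
So far: 0.0724457.
Order-1 term: 1/12 · (-3.59191e-05 − (-0.0370370)) = 0.00308343.

S_1 ≈ 0.0755292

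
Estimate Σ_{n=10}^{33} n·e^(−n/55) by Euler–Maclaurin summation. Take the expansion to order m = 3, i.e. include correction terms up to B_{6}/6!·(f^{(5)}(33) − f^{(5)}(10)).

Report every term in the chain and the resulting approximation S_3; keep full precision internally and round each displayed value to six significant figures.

S_3 ≈ 337.604

Integral: ∫_10^33 x·e^(−x/55) dx = 324.418.
Endpoint term: (f(10) + f(33))/2 = (8.33753 + 18.1108)/2 = 13.2242.
So far: 337.643.
k=1: B_{2}/(2)! × [f^{(1)}(33) − f^{(1)}(10)] = 1/12 × (0.219525 − 0.682161) = -0.0385531.
Partial sum through k=1: 337.604.
k=2: B_{4}/(4)! × [f^{(3)}(33) − f^{(3)}(10)] = −1/720 × (0.000435421 − 0.000776750) = 4.74068e-07.
Partial sum through k=2: 337.604.
k=3: B_{6}/(6)! × [f^{(5)}(33) − f^{(5)}(10)] = 1/30240 × (2.63891e-07 − 4.39005e-07) = -5.79080e-12.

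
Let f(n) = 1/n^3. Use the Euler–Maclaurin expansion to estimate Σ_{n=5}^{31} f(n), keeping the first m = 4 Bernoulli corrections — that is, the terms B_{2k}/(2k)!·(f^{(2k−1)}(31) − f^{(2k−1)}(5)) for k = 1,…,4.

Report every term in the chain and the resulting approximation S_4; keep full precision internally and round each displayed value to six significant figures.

S_4 ≈ 0.0238911

The integral term ∫_5^31 1/x^3 dx = 0.0194797.
Endpoint term: (f(5) + f(31))/2 = (0.00800000 + 3.35672e-05)/2 = 0.00401678.
Running total after boundary: 0.0234965.
k=1: B_{2}/(2)! × [f^{(1)}(31) − f^{(1)}(5)] = 1/12 × (-3.24844e-06 − (-0.00480000)) = 0.000399729.
Running total after k=1: 0.0238962.
k=2: B_{4}/(4)! × [f^{(3)}(31) − f^{(3)}(5)] = −1/720 × (-6.76054e-08 − (-0.00384000)) = -5.33324e-06.
Running total after k=2: 0.0238909.
k=3: B_{6}/(6)! × [f^{(5)}(31) − f^{(5)}(5)] = 1/30240 × (-2.95466e-09 − (-0.00645120)) = 2.13333e-07.
Running total after k=3: 0.0238911.
k=4: B_{8}/(8)! × [f^{(7)}(31) − f^{(7)}(5)] = −1/1209600 × (-2.21369e-10 − (-0.0185795)) = -1.53600e-08.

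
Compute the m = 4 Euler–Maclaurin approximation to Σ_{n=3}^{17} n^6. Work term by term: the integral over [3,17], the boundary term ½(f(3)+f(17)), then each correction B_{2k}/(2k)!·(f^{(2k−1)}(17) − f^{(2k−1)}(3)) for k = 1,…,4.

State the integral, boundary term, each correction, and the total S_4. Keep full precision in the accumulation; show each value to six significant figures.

∫_3^17 x^6 dx evaluates to 5.86195e+07.
Boundary: ½(f(3) + f(17)) = ½(729.000 + 2.41376e+07) = 1.20691e+07.
Integral + boundary = 7.06886e+07.
k=1: B_{2}/(2)! × [f^{(1)}(17) − f^{(1)}(3)] = 1/12 × (8.51914e+06 − 1458.00) = 709807.
After k=1: 7.13985e+07.
k=2: B_{4}/(4)! × [f^{(3)}(17) − f^{(3)}(3)] = −1/720 × (589560 − 3240.00) = -814.333.
After k=2: 7.13976e+07.
k=3: B_{6}/(6)! × [f^{(5)}(17) − f^{(5)}(3)] = 1/30240 × (12240.0 − 2160.00) = 0.333333.
After k=3: 7.13976e+07.
k=4: B_{8}/(8)! × [f^{(7)}(17) − f^{(7)}(3)] = −1/1209600 × (0.00000 − 0.00000) = 0.00000.

S_4 ≈ 7.13976e+07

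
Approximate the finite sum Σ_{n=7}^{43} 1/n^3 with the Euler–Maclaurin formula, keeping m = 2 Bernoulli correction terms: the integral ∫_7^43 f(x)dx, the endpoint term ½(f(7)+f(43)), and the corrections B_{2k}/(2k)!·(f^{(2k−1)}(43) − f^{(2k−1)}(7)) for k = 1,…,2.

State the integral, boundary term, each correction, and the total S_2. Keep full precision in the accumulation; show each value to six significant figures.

S_2 ≈ 0.0115010

∫_7^43 1/x^3 dx evaluates to 0.00993367.
½[f(7) + f(43)] = ½[0.00291545 + 1.25775e-05] = 0.00146401.
Running total after boundary: 0.0113977.
Correction k=1: B_{2}/2! · (f^{(1)}(43) − f^{(1)}(7)) = 1/12 · (-8.77501e-07 − (-0.00124948)) = 0.000104050.
After k=1: 0.0115017.
Correction k=2: B_{4}/4! · (f^{(3)}(43) − f^{(3)}(7)) = −1/720 · (-9.49162e-09 − (-0.000509992)) = -7.08308e-07.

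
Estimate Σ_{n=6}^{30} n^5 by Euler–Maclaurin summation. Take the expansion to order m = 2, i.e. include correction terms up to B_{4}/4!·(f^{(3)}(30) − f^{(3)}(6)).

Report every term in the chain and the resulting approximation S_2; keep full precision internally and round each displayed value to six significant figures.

Integral: ∫_6^30 x^5 dx = 1.21492e+08.
Boundary: ½(f(6) + f(30)) = ½(7776.00 + 2.43000e+07) = 1.21539e+07.
Running total after boundary: 1.33646e+08.
k=1: B_{2}/(2)! × [f^{(1)}(30) − f^{(1)}(6)] = 1/12 × (4.05000e+06 − 6480.00) = 336960.
After k=1: 1.33983e+08.
k=2: B_{4}/(4)! × [f^{(3)}(30) − f^{(3)}(6)] = −1/720 × (54000.0 − 2160.00) = -72.0000.

S_2 ≈ 1.33983e+08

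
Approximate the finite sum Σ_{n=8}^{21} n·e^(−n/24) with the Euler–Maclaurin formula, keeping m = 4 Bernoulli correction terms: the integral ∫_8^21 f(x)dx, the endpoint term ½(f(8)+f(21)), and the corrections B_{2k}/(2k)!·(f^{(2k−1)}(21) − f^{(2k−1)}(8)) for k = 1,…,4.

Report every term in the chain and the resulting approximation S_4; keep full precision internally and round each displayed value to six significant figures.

S_4 ≈ 107.293

Integral: ∫_8^21 x·e^(−x/24) dx = 100.085.
Endpoint term: (f(8) + f(21))/2 = (5.73225 + 8.75410)/2 = 7.24318.
Integral + boundary = 107.328.
Correction k=1: B_{2}/2! · (f^{(1)}(21) − f^{(1)}(8)) = 1/12 · (0.0521078 − 0.477688) = -0.0354650.
Partial sum through k=1: 107.293.
Correction k=2: B_{4}/4! · (f^{(3)}(21) − f^{(3)}(8)) = −1/720 · (0.00153790 − 0.00331727) = 2.47135e-06.
Partial sum through k=2: 107.293.
Correction k=3: B_{6}/6! · (f^{(5)}(21) − f^{(5)}(8)) = 1/30240 · (5.18288e-06 − 1.00785e-05) = -1.61893e-10.
Partial sum through k=3: 107.293.
Correction k=4: B_{8}/8! · (f^{(7)}(21) − f^{(7)}(8)) = −1/1209600 · (1.33608e-08 − 2.49963e-08) = 9.61937e-15.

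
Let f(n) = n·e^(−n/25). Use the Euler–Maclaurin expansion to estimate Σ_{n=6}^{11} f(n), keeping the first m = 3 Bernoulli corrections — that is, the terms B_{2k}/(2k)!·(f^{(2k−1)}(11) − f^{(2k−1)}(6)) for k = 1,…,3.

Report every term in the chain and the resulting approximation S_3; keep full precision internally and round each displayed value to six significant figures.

∫_6^11 x·e^(−x/25) dx evaluates to 30.0038.
Endpoint term: (f(6) + f(11))/2 = (4.71977 + 7.08440)/2 = 5.90208.
Running total after boundary: 35.9059.
Correction k=1: B_{2}/2! · (f^{(1)}(11) − f^{(1)}(6)) = 1/12 · (0.360660 − 0.597837) = -0.0197647.
Running total after k=1: 35.8861.
Correction k=2: B_{4}/4! · (f^{(3)}(11) − f^{(3)}(6)) = −1/720 · (0.00263797 − 0.00347375) = 1.16080e-06.
Running total after k=2: 35.8861.
Correction k=3: B_{6}/6! · (f^{(5)}(11) − f^{(5)}(6)) = 1/30240 · (7.51822e-06 − 9.58553e-06) = -6.83634e-11.

S_3 ≈ 35.8861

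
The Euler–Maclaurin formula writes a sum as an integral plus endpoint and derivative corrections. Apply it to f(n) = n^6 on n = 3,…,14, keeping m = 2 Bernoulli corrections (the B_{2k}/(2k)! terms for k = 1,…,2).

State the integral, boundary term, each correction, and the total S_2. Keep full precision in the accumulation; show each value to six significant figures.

S_2 ≈ 1.90922e+07

Integral: ∫_3^14 x^6 dx = 1.50588e+07.
Boundary: ½(f(3) + f(14)) = ½(729.000 + 7.52954e+06) = 3.76513e+06.
Running total after boundary: 1.88239e+07.
Order-1 term: 1/12 · (3.22694e+06 − 1458.00) = 268790.
Partial sum through k=1: 1.90927e+07.
Order-2 term: −1/720 · (329280 − 3240.00) = -452.833.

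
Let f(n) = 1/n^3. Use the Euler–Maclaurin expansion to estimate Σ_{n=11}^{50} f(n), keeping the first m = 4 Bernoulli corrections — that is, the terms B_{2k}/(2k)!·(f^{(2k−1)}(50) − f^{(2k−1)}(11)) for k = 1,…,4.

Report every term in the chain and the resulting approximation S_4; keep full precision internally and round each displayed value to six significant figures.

∫_11^50 1/x^3 dx evaluates to 0.00393223.
Boundary: ½(f(11) + f(50)) = ½(0.000751315 + 8.00000e-06) = 0.000379657.
Running total after boundary: 0.00431189.
Order-1 term: 1/12 · (-4.80000e-07 − (-0.000204904)) = 1.70353e-05.
Running total after k=1: 0.00432892.
Order-2 term: −1/720 · (-3.84000e-09 − (-3.38684e-05)) = -4.70342e-08.
Running total after k=2: 0.00432888.
Order-3 term: 1/30240 · (-6.45120e-11 − (-1.17560e-05)) = 3.88754e-10.
Running total after k=3: 0.00432888.
Order-4 term: −1/1209600 · (-1.85795e-12 − (-6.99530e-06)) = -5.78315e-12.

S_4 ≈ 0.00432888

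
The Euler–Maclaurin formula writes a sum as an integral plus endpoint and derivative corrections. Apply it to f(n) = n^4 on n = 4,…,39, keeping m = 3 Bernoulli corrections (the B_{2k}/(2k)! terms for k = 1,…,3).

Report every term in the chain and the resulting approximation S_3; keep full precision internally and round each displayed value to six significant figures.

S_3 ≈ 1.92212e+07

∫_4^39 x^4 dx evaluates to 1.80446e+07.
½[f(4) + f(39)] = ½[256.000 + 2.31344e+06] = 1.15685e+06.
So far: 1.92015e+07.
k=1: B_{2}/(2)! × [f^{(1)}(39) − f^{(1)}(4)] = 1/12 × (237276 − 256.000) = 19751.7.
Running total after k=1: 1.92212e+07.
k=2: B_{4}/(4)! × [f^{(3)}(39) − f^{(3)}(4)] = −1/720 × (936.000 − 96.0000) = -1.16667.
Running total after k=2: 1.92212e+07.
k=3: B_{6}/(6)! × [f^{(5)}(39) − f^{(5)}(4)] = 1/30240 × (0.00000 − 0.00000) = 0.00000.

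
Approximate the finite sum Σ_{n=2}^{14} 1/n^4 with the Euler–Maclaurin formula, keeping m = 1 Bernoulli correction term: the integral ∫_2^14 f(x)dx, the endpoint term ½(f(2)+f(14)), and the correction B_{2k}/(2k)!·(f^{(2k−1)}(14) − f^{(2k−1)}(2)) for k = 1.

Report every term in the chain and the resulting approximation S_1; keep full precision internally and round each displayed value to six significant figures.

S_1 ≈ 0.0832243

Integral: ∫_2^14 1/x^4 dx = 0.0415452.
Boundary: ½(f(2) + f(14)) = ½(0.0625000 + 2.60308e-05) = 0.0312630.
Running total after boundary: 0.0728082.
Correction k=1: B_{2}/2! · (f^{(1)}(14) − f^{(1)}(2)) = 1/12 · (-7.43738e-06 − (-0.125000)) = 0.0104160.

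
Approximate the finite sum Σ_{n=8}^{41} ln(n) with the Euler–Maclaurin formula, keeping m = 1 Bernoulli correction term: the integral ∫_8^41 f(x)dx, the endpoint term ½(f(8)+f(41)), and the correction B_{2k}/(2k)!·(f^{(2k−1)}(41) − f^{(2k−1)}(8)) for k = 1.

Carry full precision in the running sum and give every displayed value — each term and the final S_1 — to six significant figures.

S_1 ≈ 105.509

The integral term ∫_8^41 ln(x) dx = 102.621.
Endpoint term: (f(8) + f(41))/2 = (2.07944 + 3.71357)/2 = 2.89651.
Integral + boundary = 105.517.
k=1: B_{2}/(2)! × [f^{(1)}(41) − f^{(1)}(8)] = 1/12 × (0.0243902 − 0.125000) = -0.00838415.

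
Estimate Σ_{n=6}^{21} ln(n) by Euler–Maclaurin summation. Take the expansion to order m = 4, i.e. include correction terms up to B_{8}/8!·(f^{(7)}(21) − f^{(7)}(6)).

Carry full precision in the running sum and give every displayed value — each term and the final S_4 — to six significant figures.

∫_6^21 ln(x) dx evaluates to 38.1844.
Boundary: ½(f(6) + f(21)) = ½(1.79176 + 3.04452) = 2.41814.
Integral + boundary = 40.6026.
Order-1 term: 1/12 · (0.0476190 − 0.166667) = -0.00992063.
After k=1: 40.5926.
Order-2 term: −1/720 · (0.000215959 − 0.00925926) = 1.25601e-05.
After k=2: 40.5926.
Order-3 term: 1/30240 · (5.87645e-06 − 0.00308642) = -1.01870e-07.
After k=3: 40.5926.
Order-4 term: −1/1209600 · (3.99758e-07 − 0.00257202) = 2.12601e-09.

S_4 ≈ 40.5926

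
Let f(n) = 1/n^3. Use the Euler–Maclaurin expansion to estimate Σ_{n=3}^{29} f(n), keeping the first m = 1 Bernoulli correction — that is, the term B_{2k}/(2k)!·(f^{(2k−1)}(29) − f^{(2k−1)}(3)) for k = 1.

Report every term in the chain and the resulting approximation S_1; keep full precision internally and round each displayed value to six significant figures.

Integral: ∫_3^29 1/x^3 dx = 0.0549610.
Endpoint term: (f(3) + f(29))/2 = (0.0370370 + 4.10021e-05)/2 = 0.0185390.
Integral + boundary = 0.0735000.
Correction k=1: B_{2}/2! · (f^{(1)}(29) − f^{(1)}(3)) = 1/12 · (-4.24160e-06 − (-0.0370370)) = 0.00308607.

S_1 ≈ 0.0765861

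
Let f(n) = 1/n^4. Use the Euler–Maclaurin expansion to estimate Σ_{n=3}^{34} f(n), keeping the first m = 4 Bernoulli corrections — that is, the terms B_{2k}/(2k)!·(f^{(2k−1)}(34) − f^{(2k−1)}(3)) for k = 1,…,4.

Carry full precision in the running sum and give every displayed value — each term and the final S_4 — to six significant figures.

S_4 ≈ 0.0198144

∫_3^34 1/x^4 dx evaluates to 0.0123372.
½[f(3) + f(34)] = ½[0.0123457 + 7.48315e-07] = 0.00617321.
So far: 0.0185104.
Order-1 term: 1/12 · (-8.80370e-08 − (-0.0164609)) = 0.00137173.
Running total after k=1: 0.0198821.
Order-2 term: −1/720 · (-2.28470e-09 − (-0.0548697)) = -7.62079e-05.
Running total after k=2: 0.0198059.
Order-3 term: 1/30240 · (-1.10677e-10 − (-0.341411)) = 1.12901e-05.
Running total after k=3: 0.0198172.
Order-4 term: −1/1209600 · (-8.61675e-12 − (-3.41411)) = -2.82251e-06.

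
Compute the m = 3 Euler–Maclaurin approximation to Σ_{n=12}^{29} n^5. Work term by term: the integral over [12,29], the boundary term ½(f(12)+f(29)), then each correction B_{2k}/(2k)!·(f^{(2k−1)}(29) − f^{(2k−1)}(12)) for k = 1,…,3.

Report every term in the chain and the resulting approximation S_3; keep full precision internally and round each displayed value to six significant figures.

S_3 ≈ 1.09306e+08

∫_12^29 x^5 dx evaluates to 9.86396e+07.
Boundary: ½(f(12) + f(29)) = ½(248832 + 2.05111e+07) = 1.03800e+07.
Running total after boundary: 1.09020e+08.
Correction k=1: B_{2}/2! · (f^{(1)}(29) − f^{(1)}(12)) = 1/12 · (3.53640e+06 − 103680) = 286060.
After k=1: 1.09306e+08.
Correction k=2: B_{4}/4! · (f^{(3)}(29) − f^{(3)}(12)) = −1/720 · (50460.0 − 8640.00) = -58.0833.
After k=2: 1.09306e+08.
Correction k=3: B_{6}/6! · (f^{(5)}(29) − f^{(5)}(12)) = 1/30240 · (120.000 − 120.000) = 0.00000.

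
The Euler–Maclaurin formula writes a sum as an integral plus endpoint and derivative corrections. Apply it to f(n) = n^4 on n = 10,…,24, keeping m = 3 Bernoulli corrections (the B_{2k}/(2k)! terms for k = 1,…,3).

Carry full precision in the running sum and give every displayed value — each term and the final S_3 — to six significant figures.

Integral: ∫_10^24 x^4 dx = 1.57252e+06.
Boundary: ½(f(10) + f(24)) = ½(10000.0 + 331776) = 170888.
Running total after boundary: 1.74341e+06.
Correction k=1: B_{2}/2! · (f^{(1)}(24) − f^{(1)}(10)) = 1/12 · (55296.0 − 4000.00) = 4274.67.
After k=1: 1.74769e+06.
Correction k=2: B_{4}/4! · (f^{(3)}(24) − f^{(3)}(10)) = −1/720 · (576.000 − 240.000) = -0.466667.
After k=2: 1.74769e+06.
Correction k=3: B_{6}/6! · (f^{(5)}(24) − f^{(5)}(10)) = 1/30240 · (0.00000 − 0.00000) = 0.00000.

S_3 ≈ 1.74769e+06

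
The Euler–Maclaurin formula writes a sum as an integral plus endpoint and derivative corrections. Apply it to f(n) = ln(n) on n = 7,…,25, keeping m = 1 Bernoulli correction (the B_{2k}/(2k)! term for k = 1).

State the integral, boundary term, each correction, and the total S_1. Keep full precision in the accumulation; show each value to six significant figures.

∫_7^25 ln(x) dx evaluates to 48.8505.
Boundary: ½(f(7) + f(25)) = ½(1.94591 + 3.21888) = 2.58239.
Running total after boundary: 51.4329.
Correction k=1: B_{2}/2! · (f^{(1)}(25) − f^{(1)}(7)) = 1/12 · (0.0400000 − 0.142857) = -0.00857143.

S_1 ≈ 51.4243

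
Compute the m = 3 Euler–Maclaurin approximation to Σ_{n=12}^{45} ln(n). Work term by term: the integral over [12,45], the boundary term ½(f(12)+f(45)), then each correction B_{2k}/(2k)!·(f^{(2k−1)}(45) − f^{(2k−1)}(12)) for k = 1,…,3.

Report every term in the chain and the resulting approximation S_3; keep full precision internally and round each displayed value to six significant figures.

S_3 ≈ 111.622

Integral: ∫_12^45 ln(x) dx = 108.481.
Endpoint term: (f(12) + f(45))/2 = (2.48491 + 3.80666)/2 = 3.14578.
So far: 111.627.
k=1: B_{2}/(2)! × [f^{(1)}(45) − f^{(1)}(12)] = 1/12 × (0.0222222 − 0.0833333) = -0.00509259.
Partial sum through k=1: 111.622.
k=2: B_{4}/(4)! × [f^{(3)}(45) − f^{(3)}(12)] = −1/720 × (2.19479e-05 − 0.00115741) = 1.57703e-06.
Partial sum through k=2: 111.622.
k=3: B_{6}/(6)! × [f^{(5)}(45) − f^{(5)}(12)] = 1/30240 × (1.30061e-07 − 9.64506e-05) = -3.18520e-09.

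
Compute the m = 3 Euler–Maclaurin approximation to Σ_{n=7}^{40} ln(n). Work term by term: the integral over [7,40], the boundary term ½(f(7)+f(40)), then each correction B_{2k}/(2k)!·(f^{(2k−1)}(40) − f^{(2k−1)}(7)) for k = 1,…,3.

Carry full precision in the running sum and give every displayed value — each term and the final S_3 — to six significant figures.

The integral term ∫_7^40 ln(x) dx = 100.934.
½[f(7) + f(40)] = ½[1.94591 + 3.68888] = 2.81739.
Integral + boundary = 103.751.
Order-1 term: 1/12 · (0.0250000 − 0.142857) = -0.00982143.
Running total after k=1: 103.741.
Order-2 term: −1/720 · (3.12500e-05 − 0.00583090) = 8.05507e-06.
Running total after k=2: 103.741.
Order-3 term: 1/30240 · (2.34375e-07 − 0.00142798) = -4.72137e-08.

S_3 ≈ 103.741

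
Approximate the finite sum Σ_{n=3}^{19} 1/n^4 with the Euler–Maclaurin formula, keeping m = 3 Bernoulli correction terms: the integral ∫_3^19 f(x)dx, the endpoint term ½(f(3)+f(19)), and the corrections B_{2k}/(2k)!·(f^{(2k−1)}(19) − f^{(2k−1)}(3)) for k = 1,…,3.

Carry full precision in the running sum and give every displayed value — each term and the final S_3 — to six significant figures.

S_3 ≈ 0.0197804

The integral term ∫_3^19 1/x^4 dx = 0.0122971.
½[f(3) + f(19)] = ½[0.0123457 + 7.67336e-06] = 0.00617668.
Integral + boundary = 0.0184738.
Correction k=1: B_{2}/2! · (f^{(1)}(19) − f^{(1)}(3)) = 1/12 · (-1.61544e-06 − (-0.0164609)) = 0.00137161.
After k=1: 0.0198454.
Correction k=2: B_{4}/4! · (f^{(3)}(19) − f^{(3)}(3)) = −1/720 · (-1.34247e-07 − (-0.0548697)) = -7.62077e-05.
After k=2: 0.0197692.
Correction k=3: B_{6}/6! · (f^{(5)}(19) − f^{(5)}(3)) = 1/30240 · (-2.08251e-08 − (-0.341411)) = 1.12901e-05.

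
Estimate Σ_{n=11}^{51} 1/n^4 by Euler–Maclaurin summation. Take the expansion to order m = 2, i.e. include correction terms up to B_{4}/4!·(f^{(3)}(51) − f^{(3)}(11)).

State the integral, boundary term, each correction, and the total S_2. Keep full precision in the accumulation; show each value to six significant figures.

∫_11^51 1/x^4 dx evaluates to 0.000247925.
Endpoint term: (f(11) + f(51))/2 = (6.83013e-05 + 1.47815e-07)/2 = 3.42246e-05.
Running total after boundary: 0.000282150.
Order-1 term: 1/12 · (-1.15934e-08 − (-2.48369e-05)) = 2.06877e-06.
After k=1: 0.000284219.
Order-2 term: −1/720 · (-1.33718e-10 − (-6.15790e-06)) = -8.55245e-09.

S_2 ≈ 0.000284210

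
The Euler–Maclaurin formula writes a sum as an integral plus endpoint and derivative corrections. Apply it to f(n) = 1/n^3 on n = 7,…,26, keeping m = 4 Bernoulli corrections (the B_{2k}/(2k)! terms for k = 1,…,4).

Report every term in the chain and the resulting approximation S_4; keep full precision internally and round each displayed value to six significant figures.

∫_7^26 1/x^3 dx evaluates to 0.00946444.
Endpoint term: (f(7) + f(26))/2 = (0.00291545 + 5.68958e-05)/2 = 0.00148617.
Running total after boundary: 0.0109506.
k=1: B_{2}/(2)! × [f^{(1)}(26) − f^{(1)}(7)] = 1/12 × (-6.56490e-06 − (-0.00124948)) = 0.000103576.
After k=1: 0.0110542.
k=2: B_{4}/(4)! × [f^{(3)}(26) − f^{(3)}(7)] = −1/720 × (-1.94228e-07 − (-0.000509992)) = -7.08052e-07.
After k=2: 0.0110535.
k=3: B_{6}/(6)! × [f^{(5)}(26) − f^{(5)}(7)] = 1/30240 × (-1.20674e-08 − (-0.000437136)) = 1.44551e-08.
After k=3: 0.0110535.
k=4: B_{8}/(8)! × [f^{(7)}(26) − f^{(7)}(7)] = −1/1209600 × (-1.28529e-09 − (-0.000642322)) = -5.31019e-10.

S_4 ≈ 0.0110535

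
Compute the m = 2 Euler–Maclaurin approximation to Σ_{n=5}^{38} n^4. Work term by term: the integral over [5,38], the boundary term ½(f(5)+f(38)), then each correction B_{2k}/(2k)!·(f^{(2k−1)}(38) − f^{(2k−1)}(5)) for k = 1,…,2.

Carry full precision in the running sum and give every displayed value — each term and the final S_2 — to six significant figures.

S_2 ≈ 1.69075e+07

Integral: ∫_5^38 x^4 dx = 1.58464e+07.
Endpoint term: (f(5) + f(38))/2 = (625.000 + 2.08514e+06)/2 = 1.04288e+06.
Running total after boundary: 1.68893e+07.
Correction k=1: B_{2}/2! · (f^{(1)}(38) − f^{(1)}(5)) = 1/12 · (219488 − 500.000) = 18249.0.
Running total after k=1: 1.69075e+07.
Correction k=2: B_{4}/4! · (f^{(3)}(38) − f^{(3)}(5)) = −1/720 · (912.000 − 120.000) = -1.10000.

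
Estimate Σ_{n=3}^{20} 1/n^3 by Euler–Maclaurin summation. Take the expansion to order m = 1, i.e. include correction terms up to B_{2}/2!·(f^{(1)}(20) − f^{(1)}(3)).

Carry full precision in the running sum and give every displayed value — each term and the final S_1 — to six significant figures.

The integral term ∫_3^20 1/x^3 dx = 0.0543056.
½[f(3) + f(20)] = ½[0.0370370 + 0.000125000] = 0.0185810.
Integral + boundary = 0.0728866.
Order-1 term: 1/12 · (-1.87500e-05 − (-0.0370370)) = 0.00308486.

S_1 ≈ 0.0759714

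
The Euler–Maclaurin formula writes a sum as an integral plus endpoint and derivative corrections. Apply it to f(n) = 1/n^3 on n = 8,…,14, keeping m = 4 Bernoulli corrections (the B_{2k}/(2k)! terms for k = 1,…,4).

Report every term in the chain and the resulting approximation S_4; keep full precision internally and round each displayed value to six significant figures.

The integral term ∫_8^14 1/x^3 dx = 0.00526148.
Boundary: ½(f(8) + f(14)) = ½(0.00195312 + 0.000364431) = 0.00115878.
Running total after boundary: 0.00642026.
k=1: B_{2}/(2)! × [f^{(1)}(14) − f^{(1)}(8)] = 1/12 × (-7.80925e-05 − (-0.000732422)) = 5.45275e-05.
Partial sum through k=1: 0.00647479.
k=2: B_{4}/(4)! × [f^{(3)}(14) − f^{(3)}(8)] = −1/720 × (-7.96862e-06 − (-0.000228882)) = -3.06824e-07.
Partial sum through k=2: 0.00647448.
k=3: B_{6}/(6)! × [f^{(5)}(14) − f^{(5)}(8)] = 1/30240 × (-1.70756e-06 − (-0.000150204)) = 4.91059e-09.
Partial sum through k=3: 0.00647448.
k=4: B_{8}/(8)! × [f^{(7)}(14) − f^{(7)}(8)] = −1/1209600 × (-6.27267e-07 − (-0.000168979)) = -1.39180e-10.

S_4 ≈ 0.00647448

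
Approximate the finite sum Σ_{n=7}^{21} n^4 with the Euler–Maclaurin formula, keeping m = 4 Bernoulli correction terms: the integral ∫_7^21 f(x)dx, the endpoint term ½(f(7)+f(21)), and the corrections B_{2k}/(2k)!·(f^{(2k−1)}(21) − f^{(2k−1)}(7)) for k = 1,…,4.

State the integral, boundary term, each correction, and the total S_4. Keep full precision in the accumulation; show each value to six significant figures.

Integral: ∫_7^21 x^4 dx = 813459.
Endpoint term: (f(7) + f(21))/2 = (2401.00 + 194481)/2 = 98441.0.
So far: 911900.
k=1: B_{2}/(2)! × [f^{(1)}(21) − f^{(1)}(7)] = 1/12 × (37044.0 − 1372.00) = 2972.67.
After k=1: 914872.
k=2: B_{4}/(4)! × [f^{(3)}(21) − f^{(3)}(7)] = −1/720 × (504.000 − 168.000) = -0.466667.
After k=2: 914872.
k=3: B_{6}/(6)! × [f^{(5)}(21) − f^{(5)}(7)] = 1/30240 × (0.00000 − 0.00000) = 0.00000.
After k=3: 914872.
k=4: B_{8}/(8)! × [f^{(7)}(21) − f^{(7)}(7)] = −1/1209600 × (0.00000 − 0.00000) = 0.00000.

S_4 ≈ 914872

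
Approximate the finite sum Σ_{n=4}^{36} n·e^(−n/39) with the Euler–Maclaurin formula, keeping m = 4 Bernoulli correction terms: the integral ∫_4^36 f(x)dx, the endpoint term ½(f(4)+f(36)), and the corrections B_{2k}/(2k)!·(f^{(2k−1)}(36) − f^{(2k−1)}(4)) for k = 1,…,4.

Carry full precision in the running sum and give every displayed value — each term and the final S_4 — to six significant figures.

S_4 ≈ 360.331

The integral term ∫_4^36 x·e^(−x/39) dx = 351.439.
Boundary: ½(f(4) + f(36)) = ½(3.61008 + 14.3026) = 8.95635.
Integral + boundary = 360.396.
Correction k=1: B_{2}/2! · (f^{(1)}(36) − f^{(1)}(4)) = 1/12 · (0.0305611 − 0.809954) = -0.0649494.
Partial sum through k=1: 360.331.
Correction k=2: B_{4}/4! · (f^{(3)}(36) − f^{(3)}(4)) = −1/720 · (0.000542505 − 0.00171926) = 1.63438e-06.
Partial sum through k=2: 360.331.
Correction k=3: B_{6}/6! · (f^{(5)}(36) − f^{(5)}(4)) = 1/30240 · (7.00143e-07 − 1.91059e-06) = -4.00280e-11.
Partial sum through k=3: 360.331.
Correction k=4: B_{8}/8! · (f^{(7)}(36) − f^{(7)}(4)) = −1/1209600 · (6.86134e-10 − 1.76912e-09) = 8.95325e-16.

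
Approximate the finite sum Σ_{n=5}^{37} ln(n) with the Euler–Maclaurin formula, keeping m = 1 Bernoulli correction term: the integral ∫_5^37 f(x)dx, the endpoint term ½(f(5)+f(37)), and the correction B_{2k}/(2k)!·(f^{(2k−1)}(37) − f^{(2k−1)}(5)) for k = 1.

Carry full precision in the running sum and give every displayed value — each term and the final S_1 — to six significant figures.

The integral term ∫_5^37 ln(x) dx = 93.5568.
Boundary: ½(f(5) + f(37)) = ½(1.60944 + 3.61092) = 2.61018.
Running total after boundary: 96.1670.
k=1: B_{2}/(2)! × [f^{(1)}(37) − f^{(1)}(5)] = 1/12 × (0.0270270 − 0.200000) = -0.0144144.

S_1 ≈ 96.1525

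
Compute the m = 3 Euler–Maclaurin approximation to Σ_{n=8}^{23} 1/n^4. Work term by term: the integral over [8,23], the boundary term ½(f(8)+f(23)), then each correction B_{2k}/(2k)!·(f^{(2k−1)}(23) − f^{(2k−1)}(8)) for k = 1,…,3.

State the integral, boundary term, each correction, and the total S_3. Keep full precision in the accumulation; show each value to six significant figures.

Integral: ∫_8^23 1/x^4 dx = 0.000623645.
½[f(8) + f(23)] = ½[0.000244141 + 3.57346e-06] = 0.000123857.
Running total after boundary: 0.000747502.
Correction k=1: B_{2}/2! · (f^{(1)}(23) − f^{(1)}(8)) = 1/12 · (-6.21471e-07 − (-0.000122070)) = 1.01207e-05.
After k=1: 0.000757623.
Correction k=2: B_{4}/4! · (f^{(3)}(23) − f^{(3)}(8)) = −1/720 · (-3.52441e-08 − (-5.72205e-05)) = -7.94239e-08.
After k=2: 0.000757544.
Correction k=3: B_{6}/6! · (f^{(5)}(23) − f^{(5)}(8)) = 1/30240 · (-3.73094e-09 − (-5.00679e-05)) = 1.65556e-09.

S_3 ≈ 0.000757545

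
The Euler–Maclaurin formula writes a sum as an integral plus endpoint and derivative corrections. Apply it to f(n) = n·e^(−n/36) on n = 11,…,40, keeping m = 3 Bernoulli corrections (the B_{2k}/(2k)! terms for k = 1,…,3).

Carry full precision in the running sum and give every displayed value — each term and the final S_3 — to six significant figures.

The integral term ∫_11^40 x·e^(−x/36) dx = 345.848.
Endpoint term: (f(11) + f(40))/2 = (8.10385 + 13.1677)/2 = 10.6358.
Running total after boundary: 356.484.
Correction k=1: B_{2}/2! · (f^{(1)}(40) − f^{(1)}(11)) = 1/12 · (-0.0365770 − 0.511607) = -0.0456820.
After k=1: 356.438.
Correction k=2: B_{4}/4! · (f^{(3)}(40) − f^{(3)}(11)) = −1/720 · (0.000479791 − 0.00153166) = 1.46093e-06.
After k=2: 356.438.
Correction k=3: B_{6}/6! · (f^{(5)}(40) − f^{(5)}(11)) = 1/30240 · (7.62195e-07 − 2.05908e-06) = -4.28864e-11.

S_3 ≈ 356.438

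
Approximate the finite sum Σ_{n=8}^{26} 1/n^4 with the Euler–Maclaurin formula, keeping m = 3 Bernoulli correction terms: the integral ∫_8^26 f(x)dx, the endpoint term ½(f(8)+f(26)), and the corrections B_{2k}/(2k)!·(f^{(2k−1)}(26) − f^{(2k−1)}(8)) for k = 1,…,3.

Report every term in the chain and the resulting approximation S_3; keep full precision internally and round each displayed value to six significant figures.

∫_8^26 1/x^4 dx evaluates to 0.000632076.
½[f(8) + f(26)] = ½[0.000244141 + 2.18830e-06] = 0.000123164.
So far: 0.000755241.
k=1: B_{2}/(2)! × [f^{(1)}(26) − f^{(1)}(8)] = 1/12 × (-3.36661e-07 − (-0.000122070)) = 1.01445e-05.
Running total after k=1: 0.000765385.
k=2: B_{4}/(4)! × [f^{(3)}(26) − f^{(3)}(8)] = −1/720 × (-1.49406e-08 − (-5.72205e-05)) = -7.94521e-08.
Running total after k=2: 0.000765306.
k=3: B_{6}/(6)! × [f^{(5)}(26) − f^{(5)}(8)] = 1/30240 × (-1.23768e-09 − (-5.00679e-05)) = 1.65564e-09.

S_3 ≈ 0.000765308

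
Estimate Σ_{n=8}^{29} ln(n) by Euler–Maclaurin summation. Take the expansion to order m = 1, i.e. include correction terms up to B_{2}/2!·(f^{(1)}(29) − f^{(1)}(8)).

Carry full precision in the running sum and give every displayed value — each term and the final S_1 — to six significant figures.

The integral term ∫_8^29 ln(x) dx = 60.0160.
Boundary: ½(f(8) + f(29)) = ½(2.07944 + 3.36730) = 2.72337.
Running total after boundary: 62.7394.
k=1: B_{2}/(2)! × [f^{(1)}(29) − f^{(1)}(8)] = 1/12 × (0.0344828 − 0.125000) = -0.00754310.

S_1 ≈ 62.7319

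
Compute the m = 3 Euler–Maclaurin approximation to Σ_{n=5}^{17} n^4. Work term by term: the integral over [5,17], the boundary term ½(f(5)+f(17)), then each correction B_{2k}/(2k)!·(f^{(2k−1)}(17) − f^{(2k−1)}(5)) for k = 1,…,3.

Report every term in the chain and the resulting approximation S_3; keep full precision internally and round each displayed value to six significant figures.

The integral term ∫_5^17 x^4 dx = 283346.
½[f(5) + f(17)] = ½[625.000 + 83521.0] = 42073.0.
Running total after boundary: 325419.
k=1: B_{2}/(2)! × [f^{(1)}(17) − f^{(1)}(5)] = 1/12 × (19652.0 − 500.000) = 1596.00.
Running total after k=1: 327015.
k=2: B_{4}/(4)! × [f^{(3)}(17) − f^{(3)}(5)] = −1/720 × (408.000 − 120.000) = -0.400000.
Running total after k=2: 327015.
k=3: B_{6}/(6)! × [f^{(5)}(17) − f^{(5)}(5)] = 1/30240 × (0.00000 − 0.00000) = 0.00000.

S_3 ≈ 327015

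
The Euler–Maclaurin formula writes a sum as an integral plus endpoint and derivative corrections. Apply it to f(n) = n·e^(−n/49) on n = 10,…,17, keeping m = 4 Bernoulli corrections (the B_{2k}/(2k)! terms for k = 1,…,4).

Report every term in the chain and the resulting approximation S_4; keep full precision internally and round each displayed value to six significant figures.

S_4 ≈ 81.4305

The integral term ∫_10^17 x·e^(−x/49) dx = 71.3609.
Boundary: ½(f(10) + f(17)) = ½(8.15396 + 12.0164) = 10.0852.
Integral + boundary = 81.4461.
k=1: B_{2}/(2)! × [f^{(1)}(17) − f^{(1)}(10)] = 1/12 × (0.461615 − 0.648988) = -0.0156144.
After k=1: 81.4305.
k=2: B_{4}/(4)! × [f^{(3)}(17) − f^{(3)}(10)] = −1/720 × (0.000781055 − 0.000949513) = 2.33969e-07.
After k=2: 81.4305.
k=3: B_{6}/(6)! × [f^{(5)}(17) − f^{(5)}(10)] = 1/30240 × (5.70533e-07 − 6.78353e-07) = -3.56548e-12.
After k=3: 81.4305.
k=4: B_{8}/(8)! × [f^{(7)}(17) − f^{(7)}(10)] = −1/1209600 × (3.39759e-10 − 4.00350e-10) = 5.00917e-17.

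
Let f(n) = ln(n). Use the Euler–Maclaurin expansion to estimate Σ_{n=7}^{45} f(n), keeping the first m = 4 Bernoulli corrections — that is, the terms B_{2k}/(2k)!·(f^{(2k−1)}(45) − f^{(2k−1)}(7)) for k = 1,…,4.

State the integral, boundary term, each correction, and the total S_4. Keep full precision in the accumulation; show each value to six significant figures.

∫_7^45 ln(x) dx evaluates to 119.678.
Boundary: ½(f(7) + f(45)) = ½(1.94591 + 3.80666) = 2.87629.
Integral + boundary = 122.555.
Correction k=1: B_{2}/2! · (f^{(1)}(45) − f^{(1)}(7)) = 1/12 · (0.0222222 − 0.142857) = -0.0100529.
After k=1: 122.545.
Correction k=2: B_{4}/4! · (f^{(3)}(45) − f^{(3)}(7)) = −1/720 · (2.19479e-05 − 0.00583090) = 8.06799e-06.
After k=2: 122.545.
Correction k=3: B_{6}/6! · (f^{(5)}(45) − f^{(5)}(7)) = 1/30240 · (1.30061e-07 − 0.00142798) = -4.72171e-08.
After k=3: 122.545.
Correction k=4: B_{8}/8! · (f^{(7)}(45) − f^{(7)}(7)) = −1/1209600 · (1.92684e-09 − 0.000874271) = 7.22776e-10.

S_4 ≈ 122.545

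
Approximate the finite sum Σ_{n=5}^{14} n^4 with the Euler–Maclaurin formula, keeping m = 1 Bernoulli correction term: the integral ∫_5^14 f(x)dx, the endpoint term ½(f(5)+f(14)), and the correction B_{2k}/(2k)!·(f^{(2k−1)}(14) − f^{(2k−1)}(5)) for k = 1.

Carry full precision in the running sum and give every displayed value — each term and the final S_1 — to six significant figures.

S_1 ≈ 127333

The integral term ∫_5^14 x^4 dx = 106940.
½[f(5) + f(14)] = ½[625.000 + 38416.0] = 19520.5.
Integral + boundary = 126460.
Correction k=1: B_{2}/2! · (f^{(1)}(14) − f^{(1)}(5)) = 1/12 · (10976.0 − 500.000) = 873.000.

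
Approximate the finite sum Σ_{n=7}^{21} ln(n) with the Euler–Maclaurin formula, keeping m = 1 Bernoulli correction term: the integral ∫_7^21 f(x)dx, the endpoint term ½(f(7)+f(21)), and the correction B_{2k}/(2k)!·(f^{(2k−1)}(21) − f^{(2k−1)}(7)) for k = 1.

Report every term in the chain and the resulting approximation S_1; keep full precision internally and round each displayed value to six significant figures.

S_1 ≈ 38.8009

The integral term ∫_7^21 ln(x) dx = 36.3136.
Boundary: ½(f(7) + f(21)) = ½(1.94591 + 3.04452) = 2.49522.
Running total after boundary: 38.8088.
Correction k=1: B_{2}/2! · (f^{(1)}(21) − f^{(1)}(7)) = 1/12 · (0.0476190 − 0.142857) = -0.00793651.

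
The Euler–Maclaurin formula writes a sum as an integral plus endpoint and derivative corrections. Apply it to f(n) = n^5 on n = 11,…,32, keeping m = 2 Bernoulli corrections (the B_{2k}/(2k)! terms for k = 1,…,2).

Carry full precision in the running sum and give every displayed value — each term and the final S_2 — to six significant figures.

Integral: ∫_11^32 x^5 dx = 1.78662e+08.
½[f(11) + f(32)] = ½[161051 + 3.35544e+07] = 1.68577e+07.
Integral + boundary = 1.95519e+08.
Correction k=1: B_{2}/2! · (f^{(1)}(32) − f^{(1)}(11)) = 1/12 · (5.24288e+06 − 73205.0) = 430806.
Partial sum through k=1: 1.95950e+08.
Correction k=2: B_{4}/4! · (f^{(3)}(32) − f^{(3)}(11)) = −1/720 · (61440.0 − 7260.00) = -75.2500.

S_2 ≈ 1.95950e+08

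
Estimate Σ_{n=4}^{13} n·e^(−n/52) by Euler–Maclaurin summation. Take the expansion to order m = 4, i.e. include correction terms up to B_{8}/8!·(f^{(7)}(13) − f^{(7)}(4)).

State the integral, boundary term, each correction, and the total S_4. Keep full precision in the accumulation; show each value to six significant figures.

S_4 ≈ 70.9436

∫_4^13 x·e^(−x/52) dx evaluates to 64.0520.
Boundary: ½(f(4) + f(13)) = ½(3.70384 + 10.1244) = 6.91413.
Running total after boundary: 70.9661.
Correction k=1: B_{2}/2! · (f^{(1)}(13) − f^{(1)}(4)) = 1/12 · (0.584101 − 0.854733) = -0.0225527.
Running total after k=1: 70.9436.
Correction k=2: B_{4}/4! · (f^{(3)}(13) − f^{(3)}(4)) = −1/720 · (0.000792050 − 0.00100098) = 2.90184e-07.
Running total after k=2: 70.9436.
Correction k=3: B_{6}/6! · (f^{(5)}(13) − f^{(5)}(4)) = 1/30240 · (5.05949e-07 − 6.23471e-07) = -3.88630e-12.
Running total after k=3: 70.9436.
Correction k=4: B_{8}/8! · (f^{(7)}(13) − f^{(7)}(4)) = −1/1209600 · (2.65895e-10 − 3.24244e-10) = 4.82382e-17.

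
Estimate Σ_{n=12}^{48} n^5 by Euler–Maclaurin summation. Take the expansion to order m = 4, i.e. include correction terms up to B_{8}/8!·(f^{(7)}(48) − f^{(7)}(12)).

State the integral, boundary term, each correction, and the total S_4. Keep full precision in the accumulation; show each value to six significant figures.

S_4 ≈ 2.16766e+09

The integral term ∫_12^48 x^5 dx = 2.03793e+09.
Boundary: ½(f(12) + f(48)) = ½(248832 + 2.54804e+08) = 1.27526e+08.
So far: 2.16546e+09.
Order-1 term: 1/12 · (2.65421e+07 − 103680) = 2.20320e+06.
After k=1: 2.16766e+09.
Order-2 term: −1/720 · (138240 − 8640.00) = -180.000.
After k=2: 2.16766e+09.
Order-3 term: 1/30240 · (120.000 − 120.000) = 0.00000.
After k=3: 2.16766e+09.
Order-4 term: −1/1209600 · (0.00000 − 0.00000) = 0.00000.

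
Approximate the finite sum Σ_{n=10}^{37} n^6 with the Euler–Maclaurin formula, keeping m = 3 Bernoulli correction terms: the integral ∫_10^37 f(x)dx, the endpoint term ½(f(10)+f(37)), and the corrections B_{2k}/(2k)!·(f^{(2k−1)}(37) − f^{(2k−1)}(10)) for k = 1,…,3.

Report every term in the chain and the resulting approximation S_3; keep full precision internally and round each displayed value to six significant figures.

S_3 ≈ 1.48782e+10

∫_10^37 x^6 dx evaluates to 1.35603e+10.
Endpoint term: (f(10) + f(37))/2 = (1.00000e+06 + 2.56573e+09)/2 = 1.28336e+09.
Integral + boundary = 1.48436e+10.
k=1: B_{2}/(2)! × [f^{(1)}(37) − f^{(1)}(10)] = 1/12 × (4.16064e+08 − 600000) = 3.46220e+07.
Partial sum through k=1: 1.48783e+10.
k=2: B_{4}/(4)! × [f^{(3)}(37) − f^{(3)}(10)] = −1/720 × (6.07836e+06 − 120000) = -8275.50.
Partial sum through k=2: 1.48782e+10.
k=3: B_{6}/(6)! × [f^{(5)}(37) − f^{(5)}(10)] = 1/30240 × (26640.0 − 7200.00) = 0.642857.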